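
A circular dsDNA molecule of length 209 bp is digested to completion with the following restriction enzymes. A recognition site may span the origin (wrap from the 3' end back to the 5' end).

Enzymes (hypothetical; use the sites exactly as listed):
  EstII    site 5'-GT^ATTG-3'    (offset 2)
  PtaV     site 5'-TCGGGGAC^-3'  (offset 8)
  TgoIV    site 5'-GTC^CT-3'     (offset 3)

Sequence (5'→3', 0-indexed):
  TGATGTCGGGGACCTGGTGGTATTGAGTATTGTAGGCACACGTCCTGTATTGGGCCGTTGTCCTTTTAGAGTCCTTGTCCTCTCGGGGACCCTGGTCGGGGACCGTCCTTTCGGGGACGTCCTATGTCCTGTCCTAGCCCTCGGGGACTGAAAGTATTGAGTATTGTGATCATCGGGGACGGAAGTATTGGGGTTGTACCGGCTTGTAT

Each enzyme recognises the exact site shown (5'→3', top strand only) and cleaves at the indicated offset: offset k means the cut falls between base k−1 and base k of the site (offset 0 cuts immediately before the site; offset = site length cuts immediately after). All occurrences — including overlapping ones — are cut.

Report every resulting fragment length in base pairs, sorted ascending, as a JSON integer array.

Site scan:
  EstII (GTATTG, off=2): starts [19, 26, 46, 153, 160, 184, 205] → cuts [21, 28, 48, 155, 162, 186, 207]
  PtaV (TCGGGGAC, off=8): starts [5, 82, 95, 110, 140, 172] → cuts [13, 90, 103, 118, 148, 180]
  TgoIV (GTCCT, off=3): starts [41, 59, 70, 76, 104, 118, 125, 130] → cuts [44, 62, 73, 79, 107, 121, 128, 133]

Pooled cuts: [13, 21, 28, 44, 48, 62, 73, 79, 90, 103, 107, 118, 121, 128, 133, 148, 155, 162, 180, 186, 207]

Fragment lengths:
  13→21: 8 bp
  21→28: 7 bp
  28→44: 16 bp
  44→48: 4 bp
  48→62: 14 bp
  62→73: 11 bp
  73→79: 6 bp
  79→90: 11 bp
  90→103: 13 bp
  103→107: 4 bp
  107→118: 11 bp
  118→121: 3 bp
  121→128: 7 bp
  128→133: 5 bp
  133→148: 15 bp
  148→155: 7 bp
  155→162: 7 bp
  162→180: 18 bp
  180→186: 6 bp
  186→207: 21 bp
  207→13 (wrap): 209-207+13 = 15 bp

[3,4,4,5,6,6,7,7,7,7,8,11,11,11,13,14,15,15,16,18,21]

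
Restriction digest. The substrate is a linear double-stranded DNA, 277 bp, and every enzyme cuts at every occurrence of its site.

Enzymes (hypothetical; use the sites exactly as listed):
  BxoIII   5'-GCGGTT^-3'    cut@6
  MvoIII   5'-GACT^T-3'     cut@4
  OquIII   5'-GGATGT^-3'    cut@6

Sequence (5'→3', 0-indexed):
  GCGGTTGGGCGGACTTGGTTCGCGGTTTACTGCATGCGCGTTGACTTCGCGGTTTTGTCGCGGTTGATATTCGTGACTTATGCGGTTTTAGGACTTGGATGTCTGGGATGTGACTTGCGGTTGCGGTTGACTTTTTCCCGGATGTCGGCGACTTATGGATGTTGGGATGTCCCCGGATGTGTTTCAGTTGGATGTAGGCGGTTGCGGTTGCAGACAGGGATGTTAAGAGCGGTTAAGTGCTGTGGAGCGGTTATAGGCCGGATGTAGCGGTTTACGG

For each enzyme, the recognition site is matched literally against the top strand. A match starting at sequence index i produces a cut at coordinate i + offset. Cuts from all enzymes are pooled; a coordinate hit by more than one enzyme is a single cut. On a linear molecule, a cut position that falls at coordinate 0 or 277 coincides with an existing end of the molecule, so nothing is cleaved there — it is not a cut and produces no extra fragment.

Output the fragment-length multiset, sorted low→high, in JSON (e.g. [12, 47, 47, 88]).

Site scan:
  BxoIII (GCGGTT, off=6): starts [0, 21, 48, 59, 81, 116, 122, 197, 203, 228, 246, 266] → cuts [6, 27, 54, 65, 87, 122, 128, 203, 209, 234, 252, 272]
  MvoIII (GACTT, off=4): starts [11, 42, 74, 91, 111, 128, 149] → cuts [15, 46, 78, 95, 115, 132, 153]
  OquIII (GGATGT, off=6): starts [96, 105, 139, 156, 164, 174, 189, 217, 259] → cuts [102, 111, 145, 162, 170, 180, 195, 223, 265]

All cut coordinates (distinct, sorted): [6, 15, 27, 46, 54, 65, 78, 87, 95, 102, 111, 115, 122, 128, 132, 145, 153, 162, 170, 180, 195, 203, 209, 223, 234, 252, 265, 272]

Fragments:
  [0,6): 6 bp
  [6,15): 9 bp
  [15,27): 12 bp
  [27,46): 19 bp
  [46,54): 8 bp
  [54,65): 11 bp
  [65,78): 13 bp
  [78,87): 9 bp
  [87,95): 8 bp
  [95,102): 7 bp
  [102,111): 9 bp
  [111,115): 4 bp
  [115,122): 7 bp
  [122,128): 6 bp
  [128,132): 4 bp
  [132,145): 13 bp
  [145,153): 8 bp
  [153,162): 9 bp
  [162,170): 8 bp
  [170,180): 10 bp
  [180,195): 15 bp
  [195,203): 8 bp
  [203,209): 6 bp
  [209,223): 14 bp
  [223,234): 11 bp
  [234,252): 18 bp
  [252,265): 13 bp
  [265,272): 7 bp
  [272,277): 5 bp

[4,4,5,6,6,6,7,7,7,8,8,8,8,8,9,9,9,9,10,11,11,12,13,13,13,14,15,18,19]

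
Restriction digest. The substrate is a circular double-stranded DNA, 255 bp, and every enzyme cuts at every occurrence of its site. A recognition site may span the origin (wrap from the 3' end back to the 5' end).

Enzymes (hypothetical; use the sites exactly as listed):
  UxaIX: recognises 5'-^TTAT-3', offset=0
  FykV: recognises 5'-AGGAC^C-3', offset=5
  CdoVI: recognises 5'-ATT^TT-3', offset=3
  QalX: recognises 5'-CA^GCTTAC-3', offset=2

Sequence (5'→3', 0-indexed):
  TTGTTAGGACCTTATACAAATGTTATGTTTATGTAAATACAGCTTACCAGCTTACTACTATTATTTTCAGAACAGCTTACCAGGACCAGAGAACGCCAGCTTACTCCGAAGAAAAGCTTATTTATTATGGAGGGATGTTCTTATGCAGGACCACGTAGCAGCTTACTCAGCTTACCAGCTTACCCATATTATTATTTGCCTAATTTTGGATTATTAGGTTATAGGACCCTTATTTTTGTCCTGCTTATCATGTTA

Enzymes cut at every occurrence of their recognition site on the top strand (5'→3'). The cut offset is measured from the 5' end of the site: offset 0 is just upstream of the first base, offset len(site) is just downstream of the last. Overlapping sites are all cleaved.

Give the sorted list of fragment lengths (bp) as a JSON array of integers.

[1,2,3,3,4,5,5,5,6,8,8,8,8,9,9,9,9,10,11,11,11,11,12,12,13,13,14,16,19]

Per-enzyme occurrences:
  UxaIX TTAT/0: at [11, 22, 28, 60, 117, 121, 124, 140, 188, 191, 210, 218, 229, 244, 252] ⇒ [11, 22, 28, 60, 117, 121, 124, 140, 188, 191, 210, 218, 229, 244, 252]
  FykV AGGACC/5: at [5, 81, 146, 222] ⇒ [10, 86, 151, 227]
  CdoVI ATTTT/3: at [62, 202, 231] ⇒ [65, 205, 234]
  QalX CAGCTTAC/2: at [39, 47, 72, 96, 158, 167, 175] ⇒ [41, 49, 74, 98, 160, 169, 177]

Pooled cuts: [10, 11, 22, 28, 41, 49, 60, 65, 74, 86, 98, 117, 121, 124, 140, 151, 160, 169, 177, 188, 191, 205, 210, 218, 227, 229, 234, 244, 252]

Fragments:
  10→11: 1 bp
  11→22: 11 bp
  22→28: 6 bp
  28→41: 13 bp
  41→49: 8 bp
  49→60: 11 bp
  60→65: 5 bp
  65→74: 9 bp
  74→86: 12 bp
  86→98: 12 bp
  98→117: 19 bp
  117→121: 4 bp
  121→124: 3 bp
  124→140: 16 bp
  140→151: 11 bp
  151→160: 9 bp
  160→169: 9 bp
  169→177: 8 bp
  177→188: 11 bp
  188→191: 3 bp
  191→205: 14 bp
  205→210: 5 bp
  210→218: 8 bp
  218→227: 9 bp
  227→229: 2 bp
  229→234: 5 bp
  234→244: 10 bp
  244→252: 8 bp
  252→10 (wrap): 255-252+10 = 13 bp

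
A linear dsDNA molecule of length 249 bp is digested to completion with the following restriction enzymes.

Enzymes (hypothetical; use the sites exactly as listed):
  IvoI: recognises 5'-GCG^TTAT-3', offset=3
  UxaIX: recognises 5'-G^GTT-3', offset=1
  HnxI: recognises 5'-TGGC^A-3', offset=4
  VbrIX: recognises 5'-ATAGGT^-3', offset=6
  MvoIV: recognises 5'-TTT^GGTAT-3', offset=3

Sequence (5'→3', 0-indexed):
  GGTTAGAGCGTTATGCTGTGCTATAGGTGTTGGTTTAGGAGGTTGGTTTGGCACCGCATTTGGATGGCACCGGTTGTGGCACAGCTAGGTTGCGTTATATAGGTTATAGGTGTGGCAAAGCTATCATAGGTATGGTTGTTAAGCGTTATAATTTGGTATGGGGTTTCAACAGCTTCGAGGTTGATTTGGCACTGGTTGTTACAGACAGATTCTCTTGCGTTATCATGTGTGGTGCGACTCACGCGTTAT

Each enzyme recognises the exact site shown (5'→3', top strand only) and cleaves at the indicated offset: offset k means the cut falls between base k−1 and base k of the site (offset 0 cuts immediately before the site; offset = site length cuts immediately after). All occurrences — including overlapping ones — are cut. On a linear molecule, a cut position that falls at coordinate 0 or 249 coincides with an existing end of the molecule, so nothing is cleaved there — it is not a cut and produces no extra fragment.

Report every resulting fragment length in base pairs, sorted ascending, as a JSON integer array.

[1,2,3,4,4,4,4,4,5,6,7,7,8,8,8,8,9,9,9,11,11,15,16,17,18,25,26]

Scan for sites:
  IvoI GCGTTAT/3: at [7, 91, 142, 216, 242] ⇒ [10, 94, 145, 219, 245]
  UxaIX GGTT/1: at [0, 31, 40, 44, 71, 87, 101, 133, 161, 178, 193] ⇒ [1, 32, 41, 45, 72, 88, 102, 134, 162, 179, 194]
  HnxI TGGCA/4: at [48, 64, 76, 112, 186] ⇒ [52, 68, 80, 116, 190]
  VbrIX ATAGGT/6: at [22, 98, 105, 125] ⇒ [28, 104, 111, 131]
  MvoIV TTTGGTAT/3: at [151] ⇒ [154]

All cut coordinates (distinct, sorted): [1, 10, 28, 32, 41, 45, 52, 68, 72, 80, 88, 94, 102, 104, 111, 116, 131, 134, 145, 154, 162, 179, 190, 194, 219, 245]

Fragment lengths:
  [0,1): 1 bp
  [1,10): 9 bp
  [10,28): 18 bp
  [28,32): 4 bp
  [32,41): 9 bp
  [41,45): 4 bp
  [45,52): 7 bp
  [52,68): 16 bp
  [68,72): 4 bp
  [72,80): 8 bp
  [80,88): 8 bp
  [88,94): 6 bp
  [94,102): 8 bp
  [102,104): 2 bp
  [104,111): 7 bp
  [111,116): 5 bp
  [116,131): 15 bp
  [131,134): 3 bp
  [134,145): 11 bp
  [145,154): 9 bp
  [154,162): 8 bp
  [162,179): 17 bp
  [179,190): 11 bp
  [190,194): 4 bp
  [194,219): 25 bp
  [219,245): 26 bp
  [245,249): 4 bp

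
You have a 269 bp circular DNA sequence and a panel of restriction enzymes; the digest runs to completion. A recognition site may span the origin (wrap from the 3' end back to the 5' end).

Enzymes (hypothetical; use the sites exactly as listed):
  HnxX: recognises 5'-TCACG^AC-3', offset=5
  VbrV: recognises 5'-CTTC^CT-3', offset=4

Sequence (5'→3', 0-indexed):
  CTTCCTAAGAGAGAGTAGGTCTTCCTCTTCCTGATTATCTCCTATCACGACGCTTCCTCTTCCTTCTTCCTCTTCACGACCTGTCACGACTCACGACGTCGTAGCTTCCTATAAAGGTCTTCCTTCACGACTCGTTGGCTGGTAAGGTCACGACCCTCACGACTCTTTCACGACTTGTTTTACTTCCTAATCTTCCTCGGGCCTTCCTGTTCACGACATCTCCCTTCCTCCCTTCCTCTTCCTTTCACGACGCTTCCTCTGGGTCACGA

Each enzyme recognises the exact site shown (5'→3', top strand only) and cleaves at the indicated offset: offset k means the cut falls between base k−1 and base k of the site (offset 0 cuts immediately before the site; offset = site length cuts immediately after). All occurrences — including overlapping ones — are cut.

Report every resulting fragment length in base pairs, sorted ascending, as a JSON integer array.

[5,6,6,6,7,7,7,7,7,8,8,9,9,9,9,10,11,11,12,12,13,14,14,19,20,23]

Scan for sites:
  HnxX (TCACGAC, off=5): starts [44, 73, 83, 90, 124, 147, 156, 167, 210, 244, 263] → cuts [49, 78, 88, 95, 129, 152, 161, 172, 215, 249, 268]
  VbrV (CTTCCT, off=4): starts [0, 20, 26, 52, 58, 65, 104, 118, 182, 191, 202, 223, 231, 237, 252] → cuts [4, 24, 30, 56, 62, 69, 108, 122, 186, 195, 206, 227, 235, 241, 256]

Pooled cuts: [4, 24, 30, 49, 56, 62, 69, 78, 88, 95, 108, 122, 129, 152, 161, 172, 186, 195, 206, 215, 227, 235, 241, 249, 256, 268]

Fragment lengths:
  4→24: 20 bp
  24→30: 6 bp
  30→49: 19 bp
  49→56: 7 bp
  56→62: 6 bp
  62→69: 7 bp
  69→78: 9 bp
  78→88: 10 bp
  88→95: 7 bp
  95→108: 13 bp
  108→122: 14 bp
  122→129: 7 bp
  129→152: 23 bp
  152→161: 9 bp
  161→172: 11 bp
  172→186: 14 bp
  186→195: 9 bp
  195→206: 11 bp
  206→215: 9 bp
  215→227: 12 bp
  227→235: 8 bp
  235→241: 6 bp
  241→249: 8 bp
  249→256: 7 bp
  256→268: 12 bp
  268→4 (wrap): 269-268+4 = 5 bp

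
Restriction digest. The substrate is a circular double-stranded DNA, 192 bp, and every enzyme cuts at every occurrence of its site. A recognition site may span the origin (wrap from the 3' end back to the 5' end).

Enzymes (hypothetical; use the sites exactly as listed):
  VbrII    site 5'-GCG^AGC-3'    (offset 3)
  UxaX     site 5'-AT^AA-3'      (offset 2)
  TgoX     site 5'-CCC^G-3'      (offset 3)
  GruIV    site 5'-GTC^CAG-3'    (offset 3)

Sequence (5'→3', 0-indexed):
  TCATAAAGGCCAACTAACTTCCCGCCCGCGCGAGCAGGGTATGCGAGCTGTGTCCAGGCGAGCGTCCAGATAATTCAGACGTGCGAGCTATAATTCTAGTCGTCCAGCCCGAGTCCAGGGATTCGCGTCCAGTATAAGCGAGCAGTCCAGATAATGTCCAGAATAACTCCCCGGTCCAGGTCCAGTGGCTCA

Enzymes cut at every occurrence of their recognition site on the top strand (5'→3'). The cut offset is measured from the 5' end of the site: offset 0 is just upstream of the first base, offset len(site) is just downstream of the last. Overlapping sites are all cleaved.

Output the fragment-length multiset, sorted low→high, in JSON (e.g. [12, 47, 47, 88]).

Per-enzyme occurrences:
  VbrII (GCGAGC, off=3): starts [29, 42, 57, 82, 137] → cuts [32, 45, 60, 85, 140]
  UxaX (ATAA, off=2): starts [2, 69, 89, 133, 150, 162] → cuts [4, 71, 91, 135, 152, 164]
  TgoX (CCCG, off=3): starts [20, 24, 107, 169] → cuts [23, 27, 110, 172]
  GruIV (GTCCAG, off=3): starts [51, 63, 101, 112, 126, 144, 155, 173, 179] → cuts [54, 66, 104, 115, 129, 147, 158, 176, 182]

Pooled cuts: [4, 23, 27, 32, 45, 54, 60, 66, 71, 85, 91, 104, 110, 115, 129, 135, 140, 147, 152, 158, 164, 172, 176, 182]

Fragment lengths:
  4→23: 19 bp
  23→27: 4 bp
  27→32: 5 bp
  32→45: 13 bp
  45→54: 9 bp
  54→60: 6 bp
  60→66: 6 bp
  66→71: 5 bp
  71→85: 14 bp
  85→91: 6 bp
  91→104: 13 bp
  104→110: 6 bp
  110→115: 5 bp
  115→129: 14 bp
  129→135: 6 bp
  135→140: 5 bp
  140→147: 7 bp
  147→152: 5 bp
  152→158: 6 bp
  158→164: 6 bp
  164→172: 8 bp
  172→176: 4 bp
  176→182: 6 bp
  182→4 (wrap): 192-182+4 = 14 bp

[4,4,5,5,5,5,5,6,6,6,6,6,6,6,6,7,8,9,13,13,14,14,14,19]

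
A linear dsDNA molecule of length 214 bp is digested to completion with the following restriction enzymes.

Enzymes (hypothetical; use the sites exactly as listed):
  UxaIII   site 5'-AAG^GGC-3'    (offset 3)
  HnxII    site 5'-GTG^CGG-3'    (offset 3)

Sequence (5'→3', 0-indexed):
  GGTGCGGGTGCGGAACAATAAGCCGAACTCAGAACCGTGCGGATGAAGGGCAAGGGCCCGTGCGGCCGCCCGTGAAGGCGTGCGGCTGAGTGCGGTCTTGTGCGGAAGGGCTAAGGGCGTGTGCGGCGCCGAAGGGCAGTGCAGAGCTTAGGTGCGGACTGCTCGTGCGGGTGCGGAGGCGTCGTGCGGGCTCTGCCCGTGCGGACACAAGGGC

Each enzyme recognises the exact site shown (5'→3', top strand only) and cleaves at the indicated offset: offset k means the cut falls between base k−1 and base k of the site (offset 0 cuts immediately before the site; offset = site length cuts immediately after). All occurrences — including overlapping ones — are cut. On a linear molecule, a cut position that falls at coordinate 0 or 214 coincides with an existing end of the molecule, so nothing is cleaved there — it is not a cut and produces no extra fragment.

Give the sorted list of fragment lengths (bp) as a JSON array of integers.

Scan for sites:
  UxaIII AAGGGC/3: at [45, 51, 105, 112, 131, 208] ⇒ [48, 54, 108, 115, 134, 211]
  HnxII GTGCGG/3: at [1, 7, 36, 59, 79, 89, 99, 120, 151, 164, 170, 183, 198] ⇒ [4, 10, 39, 62, 82, 92, 102, 123, 154, 167, 173, 186, 201]

All cut coordinates (distinct, sorted): [4, 10, 39, 48, 54, 62, 82, 92, 102, 108, 115, 123, 134, 154, 167, 173, 186, 201, 211]

Fragments:
  [0,4): 4 bp
  [4,10): 6 bp
  [10,39): 29 bp
  [39,48): 9 bp
  [48,54): 6 bp
  [54,62): 8 bp
  [62,82): 20 bp
  [82,92): 10 bp
  [92,102): 10 bp
  [102,108): 6 bp
  [108,115): 7 bp
  [115,123): 8 bp
  [123,134): 11 bp
  [134,154): 20 bp
  [154,167): 13 bp
  [167,173): 6 bp
  [173,186): 13 bp
  [186,201): 15 bp
  [201,211): 10 bp
  [211,214): 3 bp

[3,4,6,6,6,6,7,8,8,9,10,10,10,11,13,13,15,20,20,29]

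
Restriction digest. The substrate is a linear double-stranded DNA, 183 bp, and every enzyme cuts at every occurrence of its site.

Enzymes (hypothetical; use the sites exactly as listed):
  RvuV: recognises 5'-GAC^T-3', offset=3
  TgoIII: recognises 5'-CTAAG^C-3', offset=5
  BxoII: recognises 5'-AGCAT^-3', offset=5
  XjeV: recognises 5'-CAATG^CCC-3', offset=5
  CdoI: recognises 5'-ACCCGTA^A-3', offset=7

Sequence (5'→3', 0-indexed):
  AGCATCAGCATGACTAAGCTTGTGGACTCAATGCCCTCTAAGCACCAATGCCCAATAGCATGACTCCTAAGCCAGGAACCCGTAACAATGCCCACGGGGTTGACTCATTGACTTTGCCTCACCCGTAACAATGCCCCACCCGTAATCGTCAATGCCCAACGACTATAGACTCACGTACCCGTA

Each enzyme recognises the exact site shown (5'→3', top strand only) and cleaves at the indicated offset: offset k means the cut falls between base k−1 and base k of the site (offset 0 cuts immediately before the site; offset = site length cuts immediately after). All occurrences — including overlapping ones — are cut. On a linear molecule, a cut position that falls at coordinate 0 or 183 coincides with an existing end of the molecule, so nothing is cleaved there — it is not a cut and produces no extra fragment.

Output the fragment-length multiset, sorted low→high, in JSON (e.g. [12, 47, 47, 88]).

[3,3,4,5,6,6,6,6,7,7,8,8,9,9,9,10,11,11,13,13,14,15]

Scan for sites:
  RvuV GACT/3: at [11, 24, 61, 101, 109, 160, 167] ⇒ [14, 27, 64, 104, 112, 163, 170]
  TgoIII CTAAGC/5: at [13, 37, 66] ⇒ [18, 42, 71]
  BxoII AGCAT/5: at [0, 6, 56] ⇒ [5, 11, 61]
  XjeV CAATGCCC/5: at [28, 45, 85, 128, 149] ⇒ [33, 50, 90, 133, 154]
  CdoI ACCCGTAA/7: at [77, 120, 137] ⇒ [84, 127, 144]

All cut coordinates (distinct, sorted): [5, 11, 14, 18, 27, 33, 42, 50, 61, 64, 71, 84, 90, 104, 112, 127, 133, 144, 154, 163, 170]

Fragments:
  [0,5): 5 bp
  [5,11): 6 bp
  [11,14): 3 bp
  [14,18): 4 bp
  [18,27): 9 bp
  [27,33): 6 bp
  [33,42): 9 bp
  [42,50): 8 bp
  [50,61): 11 bp
  [61,64): 3 bp
  [64,71): 7 bp
  [71,84): 13 bp
  [84,90): 6 bp
  [90,104): 14 bp
  [104,112): 8 bp
  [112,127): 15 bp
  [127,133): 6 bp
  [133,144): 11 bp
  [144,154): 10 bp
  [154,163): 9 bp
  [163,170): 7 bp
  [170,183): 13 bp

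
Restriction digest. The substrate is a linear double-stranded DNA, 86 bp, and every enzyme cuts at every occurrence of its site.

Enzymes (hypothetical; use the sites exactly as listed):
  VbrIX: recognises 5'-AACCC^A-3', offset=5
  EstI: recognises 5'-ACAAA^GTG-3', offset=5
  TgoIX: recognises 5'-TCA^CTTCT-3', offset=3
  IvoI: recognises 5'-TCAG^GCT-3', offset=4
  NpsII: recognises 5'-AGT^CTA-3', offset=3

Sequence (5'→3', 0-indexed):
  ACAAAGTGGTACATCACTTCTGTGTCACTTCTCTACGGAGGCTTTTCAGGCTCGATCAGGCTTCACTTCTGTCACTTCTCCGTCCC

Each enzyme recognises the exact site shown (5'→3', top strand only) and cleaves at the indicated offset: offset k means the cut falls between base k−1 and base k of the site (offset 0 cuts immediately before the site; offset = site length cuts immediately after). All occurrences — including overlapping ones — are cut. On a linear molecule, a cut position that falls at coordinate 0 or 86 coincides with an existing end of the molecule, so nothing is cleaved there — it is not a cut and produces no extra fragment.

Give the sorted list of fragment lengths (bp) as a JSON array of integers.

Per-enzyme occurrences:
  VbrIX (AACCCA, off=5): no sites
  EstI ACAAAGTG/5: at [0] ⇒ [5]
  TgoIX TCACTTCT/3: at [13, 24, 62, 71] ⇒ [16, 27, 65, 74]
  IvoI TCAGGCT/4: at [45, 55] ⇒ [49, 59]
  NpsII (AGTCTA, off=3): no sites

Pooled cuts: [5, 16, 27, 49, 59, 65, 74]

Fragment lengths:
  [0,5): 5 bp
  [5,16): 11 bp
  [16,27): 11 bp
  [27,49): 22 bp
  [49,59): 10 bp
  [59,65): 6 bp
  [65,74): 9 bp
  [74,86): 12 bp

[5,6,9,10,11,11,12,22]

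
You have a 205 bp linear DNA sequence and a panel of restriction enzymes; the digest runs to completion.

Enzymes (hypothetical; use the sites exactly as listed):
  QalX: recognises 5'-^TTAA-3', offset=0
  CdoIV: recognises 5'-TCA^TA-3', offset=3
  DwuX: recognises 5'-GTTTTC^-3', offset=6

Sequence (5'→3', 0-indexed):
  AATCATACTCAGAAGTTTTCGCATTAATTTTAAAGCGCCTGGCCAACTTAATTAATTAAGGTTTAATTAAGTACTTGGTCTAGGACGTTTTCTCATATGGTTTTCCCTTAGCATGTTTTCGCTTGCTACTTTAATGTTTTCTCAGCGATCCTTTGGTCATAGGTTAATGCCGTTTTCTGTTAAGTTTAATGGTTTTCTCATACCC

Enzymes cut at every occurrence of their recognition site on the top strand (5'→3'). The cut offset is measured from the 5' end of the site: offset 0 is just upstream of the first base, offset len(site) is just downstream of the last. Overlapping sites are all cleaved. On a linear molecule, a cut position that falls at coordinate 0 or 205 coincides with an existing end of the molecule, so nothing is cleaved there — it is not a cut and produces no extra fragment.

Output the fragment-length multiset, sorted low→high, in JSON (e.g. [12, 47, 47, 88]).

Per-enzyme occurrences:
  QalX (TTAA, off=0): starts [23, 29, 47, 51, 55, 62, 66, 130, 163, 179, 185] → cuts [23, 29, 47, 51, 55, 62, 66, 130, 163, 179, 185]
  CdoIV (TCATA, off=3): starts [2, 92, 156, 197] → cuts [5, 95, 159, 200]
  DwuX (GTTTTC, off=6): starts [14, 86, 99, 114, 135, 171, 191] → cuts [20, 92, 105, 120, 141, 177, 197]

All cut coordinates (distinct, sorted): [5, 20, 23, 29, 47, 51, 55, 62, 66, 92, 95, 105, 120, 130, 141, 159, 163, 177, 179, 185, 197, 200]

Fragment lengths:
  [0,5): 5 bp
  [5,20): 15 bp
  [20,23): 3 bp
  [23,29): 6 bp
  [29,47): 18 bp
  [47,51): 4 bp
  [51,55): 4 bp
  [55,62): 7 bp
  [62,66): 4 bp
  [66,92): 26 bp
  [92,95): 3 bp
  [95,105): 10 bp
  [105,120): 15 bp
  [120,130): 10 bp
  [130,141): 11 bp
  [141,159): 18 bp
  [159,163): 4 bp
  [163,177): 14 bp
  [177,179): 2 bp
  [179,185): 6 bp
  [185,197): 12 bp
  [197,200): 3 bp
  [200,205): 5 bp

[2,3,3,3,4,4,4,4,5,5,6,6,7,10,10,11,12,14,15,15,18,18,26]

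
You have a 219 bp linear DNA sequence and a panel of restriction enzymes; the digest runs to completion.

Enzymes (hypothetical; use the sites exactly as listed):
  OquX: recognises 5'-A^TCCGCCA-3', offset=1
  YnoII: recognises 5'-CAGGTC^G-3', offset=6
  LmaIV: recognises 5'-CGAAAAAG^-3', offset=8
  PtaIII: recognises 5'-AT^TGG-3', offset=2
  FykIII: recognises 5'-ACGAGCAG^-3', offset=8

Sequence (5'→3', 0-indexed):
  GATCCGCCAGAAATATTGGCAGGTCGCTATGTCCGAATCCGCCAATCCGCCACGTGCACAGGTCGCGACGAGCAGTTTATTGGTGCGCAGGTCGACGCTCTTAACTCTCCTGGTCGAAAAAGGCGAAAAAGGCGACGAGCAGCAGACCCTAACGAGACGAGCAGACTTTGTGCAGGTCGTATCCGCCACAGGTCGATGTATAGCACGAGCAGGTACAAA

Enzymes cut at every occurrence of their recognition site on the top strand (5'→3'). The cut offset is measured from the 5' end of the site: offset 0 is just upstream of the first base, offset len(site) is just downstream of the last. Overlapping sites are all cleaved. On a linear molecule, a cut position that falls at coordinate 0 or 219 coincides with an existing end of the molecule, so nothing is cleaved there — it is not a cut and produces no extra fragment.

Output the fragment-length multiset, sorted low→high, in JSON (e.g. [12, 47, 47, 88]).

Scan for sites:
  OquX (ATCCGCCA, off=1): starts [1, 36, 44, 180] → cuts [2, 37, 45, 181]
  YnoII (CAGGTCG, off=6): starts [19, 58, 87, 172, 188] → cuts [25, 64, 93, 178, 194]
  LmaIV (CGAAAAAG, off=8): starts [114, 123] → cuts [122, 131]
  PtaIII (ATTGG, off=2): starts [14, 78] → cuts [16, 80]
  FykIII (ACGAGCAG, off=8): starts [67, 134, 156, 204] → cuts [75, 142, 164, 212]

All cut coordinates (distinct, sorted): [2, 16, 25, 37, 45, 64, 75, 80, 93, 122, 131, 142, 164, 178, 181, 194, 212]

Fragment lengths:
  [0,2): 2 bp
  [2,16): 14 bp
  [16,25): 9 bp
  [25,37): 12 bp
  [37,45): 8 bp
  [45,64): 19 bp
  [64,75): 11 bp
  [75,80): 5 bp
  [80,93): 13 bp
  [93,122): 29 bp
  [122,131): 9 bp
  [131,142): 11 bp
  [142,164): 22 bp
  [164,178): 14 bp
  [178,181): 3 bp
  [181,194): 13 bp
  [194,212): 18 bp
  [212,219): 7 bp

[2,3,5,7,8,9,9,11,11,12,13,13,14,14,18,19,22,29]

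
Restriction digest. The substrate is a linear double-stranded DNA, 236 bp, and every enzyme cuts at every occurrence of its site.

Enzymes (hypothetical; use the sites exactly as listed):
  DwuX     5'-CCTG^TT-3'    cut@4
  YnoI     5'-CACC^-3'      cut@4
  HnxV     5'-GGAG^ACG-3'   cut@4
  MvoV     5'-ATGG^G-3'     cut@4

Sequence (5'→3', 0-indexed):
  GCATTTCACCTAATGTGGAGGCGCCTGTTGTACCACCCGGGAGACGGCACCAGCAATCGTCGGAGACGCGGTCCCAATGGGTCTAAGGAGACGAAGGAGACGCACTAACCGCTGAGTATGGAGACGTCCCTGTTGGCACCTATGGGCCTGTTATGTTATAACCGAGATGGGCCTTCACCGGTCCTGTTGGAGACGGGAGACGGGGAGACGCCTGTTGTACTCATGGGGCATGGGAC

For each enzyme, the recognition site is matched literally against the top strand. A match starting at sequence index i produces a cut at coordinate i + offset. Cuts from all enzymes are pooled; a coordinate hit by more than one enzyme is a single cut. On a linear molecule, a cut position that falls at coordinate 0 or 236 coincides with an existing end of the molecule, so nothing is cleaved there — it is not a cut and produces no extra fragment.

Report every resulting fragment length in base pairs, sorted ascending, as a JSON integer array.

[3,5,5,6,6,7,7,7,7,8,8,8,9,9,9,10,10,10,12,14,15,17,20,24]

Per-enzyme occurrences:
  DwuX CCTGTT/4: at [23, 128, 146, 182, 210] ⇒ [27, 132, 150, 186, 214]
  YnoI CACC/4: at [6, 33, 47, 136, 175] ⇒ [10, 37, 51, 140, 179]
  HnxV GGAGACG/4: at [39, 61, 86, 95, 119, 188, 195, 203] ⇒ [43, 65, 90, 99, 123, 192, 199, 207]
  MvoV ATGGG/4: at [76, 141, 166, 222, 229] ⇒ [80, 145, 170, 226, 233]

All cut coordinates (distinct, sorted): [10, 27, 37, 43, 51, 65, 80, 90, 99, 123, 132, 140, 145, 150, 170, 179, 186, 192, 199, 207, 214, 226, 233]

Fragment lengths:
  [0,10): 10 bp
  [10,27): 17 bp
  [27,37): 10 bp
  [37,43): 6 bp
  [43,51): 8 bp
  [51,65): 14 bp
  [65,80): 15 bp
  [80,90): 10 bp
  [90,99): 9 bp
  [99,123): 24 bp
  [123,132): 9 bp
  [132,140): 8 bp
  [140,145): 5 bp
  [145,150): 5 bp
  [150,170): 20 bp
  [170,179): 9 bp
  [179,186): 7 bp
  [186,192): 6 bp
  [192,199): 7 bp
  [199,207): 8 bp
  [207,214): 7 bp
  [214,226): 12 bp
  [226,233): 7 bp
  [233,236): 3 bp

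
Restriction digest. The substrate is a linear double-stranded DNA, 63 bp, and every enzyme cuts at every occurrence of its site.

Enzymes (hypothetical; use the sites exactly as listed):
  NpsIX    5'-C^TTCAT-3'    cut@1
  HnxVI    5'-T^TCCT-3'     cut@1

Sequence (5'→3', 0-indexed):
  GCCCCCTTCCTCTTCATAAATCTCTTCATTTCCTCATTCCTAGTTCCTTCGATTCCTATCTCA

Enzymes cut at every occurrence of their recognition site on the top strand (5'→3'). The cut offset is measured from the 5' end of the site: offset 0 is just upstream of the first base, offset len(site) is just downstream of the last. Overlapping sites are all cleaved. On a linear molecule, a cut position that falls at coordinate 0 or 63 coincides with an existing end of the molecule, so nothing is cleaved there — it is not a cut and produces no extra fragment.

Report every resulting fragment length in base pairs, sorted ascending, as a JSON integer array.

[5,6,7,7,7,9,10,12]

Per-enzyme occurrences:
  NpsIX (CTTCAT, off=1): starts [11, 23] → cuts [12, 24]
  HnxVI (TTCCT, off=1): starts [6, 29, 36, 43, 52] → cuts [7, 30, 37, 44, 53]

All cut coordinates (distinct, sorted): [7, 12, 24, 30, 37, 44, 53]

Fragments:
  [0,7): 7 bp
  [7,12): 5 bp
  [12,24): 12 bp
  [24,30): 6 bp
  [30,37): 7 bp
  [37,44): 7 bp
  [44,53): 9 bp
  [53,63): 10 bp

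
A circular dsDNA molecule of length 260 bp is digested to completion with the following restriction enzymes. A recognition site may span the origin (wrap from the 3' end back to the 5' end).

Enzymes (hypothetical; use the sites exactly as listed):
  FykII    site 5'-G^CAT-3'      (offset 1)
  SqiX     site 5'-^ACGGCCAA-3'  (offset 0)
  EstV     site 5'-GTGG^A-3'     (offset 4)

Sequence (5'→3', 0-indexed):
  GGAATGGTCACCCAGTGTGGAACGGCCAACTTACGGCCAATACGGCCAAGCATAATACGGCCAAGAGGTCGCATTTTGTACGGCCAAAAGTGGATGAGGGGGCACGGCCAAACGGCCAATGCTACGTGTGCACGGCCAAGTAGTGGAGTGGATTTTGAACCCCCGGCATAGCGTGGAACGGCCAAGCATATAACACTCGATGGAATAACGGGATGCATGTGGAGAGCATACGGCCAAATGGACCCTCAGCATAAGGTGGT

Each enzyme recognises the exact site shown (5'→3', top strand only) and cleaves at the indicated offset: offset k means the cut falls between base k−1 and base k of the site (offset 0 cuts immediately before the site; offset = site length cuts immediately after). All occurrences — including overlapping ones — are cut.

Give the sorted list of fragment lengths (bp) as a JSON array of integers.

[1,1,3,4,5,6,7,8,8,9,9,9,10,10,11,13,14,15,15,15,18,20,20,29]

Scan for sites:
  FykII GCAT/1: at [49, 70, 165, 185, 214, 225, 248] ⇒ [50, 71, 166, 186, 215, 226, 249]
  SqiX ACGGCCAA/0: at [21, 32, 41, 56, 79, 103, 111, 131, 177, 229] ⇒ [21, 32, 41, 56, 79, 103, 111, 131, 177, 229]
  EstV GTGGA/4: at [16, 89, 142, 147, 172, 218, 258] ⇒ [2, 20, 93, 146, 151, 176, 222]

All cut coordinates (distinct, sorted): [2, 20, 21, 32, 41, 50, 56, 71, 79, 93, 103, 111, 131, 146, 151, 166, 176, 177, 186, 215, 222, 226, 229, 249]

Fragment lengths:
  2→20: 18 bp
  20→21: 1 bp
  21→32: 11 bp
  32→41: 9 bp
  41→50: 9 bp
  50→56: 6 bp
  56→71: 15 bp
  71→79: 8 bp
  79→93: 14 bp
  93→103: 10 bp
  103→111: 8 bp
  111→131: 20 bp
  131→146: 15 bp
  146→151: 5 bp
  151→166: 15 bp
  166→176: 10 bp
  176→177: 1 bp
  177→186: 9 bp
  186→215: 29 bp
  215→222: 7 bp
  222→226: 4 bp
  226→229: 3 bp
  229→249: 20 bp
  249→2 (wrap): 260-249+2 = 13 bp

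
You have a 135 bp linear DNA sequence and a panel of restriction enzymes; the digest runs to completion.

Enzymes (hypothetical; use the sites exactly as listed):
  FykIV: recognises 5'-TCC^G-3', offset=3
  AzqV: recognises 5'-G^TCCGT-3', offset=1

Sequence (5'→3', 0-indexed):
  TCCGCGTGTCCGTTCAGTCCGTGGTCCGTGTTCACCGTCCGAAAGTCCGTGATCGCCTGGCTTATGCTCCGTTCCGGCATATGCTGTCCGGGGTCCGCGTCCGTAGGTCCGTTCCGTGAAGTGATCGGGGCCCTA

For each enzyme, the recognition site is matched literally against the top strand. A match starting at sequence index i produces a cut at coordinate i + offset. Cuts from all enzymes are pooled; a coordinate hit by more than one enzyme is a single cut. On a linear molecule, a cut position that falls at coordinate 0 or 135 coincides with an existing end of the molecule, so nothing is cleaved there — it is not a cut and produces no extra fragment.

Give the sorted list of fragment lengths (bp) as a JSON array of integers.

[3,3,3,3,3,3,3,3,4,5,5,5,5,5,6,7,13,14,20,22]

Site scan:
  FykIV TCCG/3: at [0, 8, 17, 24, 37, 45, 67, 72, 86, 93, 99, 107, 112] ⇒ [3, 11, 20, 27, 40, 48, 70, 75, 89, 96, 102, 110, 115]
  AzqV GTCCGT/1: at [7, 16, 23, 44, 98, 106] ⇒ [8, 17, 24, 45, 99, 107]

All cut coordinates (distinct, sorted): [3, 8, 11, 17, 20, 24, 27, 40, 45, 48, 70, 75, 89, 96, 99, 102, 107, 110, 115]

Fragment lengths:
  [0,3): 3 bp
  [3,8): 5 bp
  [8,11): 3 bp
  [11,17): 6 bp
  [17,20): 3 bp
  [20,24): 4 bp
  [24,27): 3 bp
  [27,40): 13 bp
  [40,45): 5 bp
  [45,48): 3 bp
  [48,70): 22 bp
  [70,75): 5 bp
  [75,89): 14 bp
  [89,96): 7 bp
  [96,99): 3 bp
  [99,102): 3 bp
  [102,107): 5 bp
  [107,110): 3 bp
  [110,115): 5 bp
  [115,135): 20 bp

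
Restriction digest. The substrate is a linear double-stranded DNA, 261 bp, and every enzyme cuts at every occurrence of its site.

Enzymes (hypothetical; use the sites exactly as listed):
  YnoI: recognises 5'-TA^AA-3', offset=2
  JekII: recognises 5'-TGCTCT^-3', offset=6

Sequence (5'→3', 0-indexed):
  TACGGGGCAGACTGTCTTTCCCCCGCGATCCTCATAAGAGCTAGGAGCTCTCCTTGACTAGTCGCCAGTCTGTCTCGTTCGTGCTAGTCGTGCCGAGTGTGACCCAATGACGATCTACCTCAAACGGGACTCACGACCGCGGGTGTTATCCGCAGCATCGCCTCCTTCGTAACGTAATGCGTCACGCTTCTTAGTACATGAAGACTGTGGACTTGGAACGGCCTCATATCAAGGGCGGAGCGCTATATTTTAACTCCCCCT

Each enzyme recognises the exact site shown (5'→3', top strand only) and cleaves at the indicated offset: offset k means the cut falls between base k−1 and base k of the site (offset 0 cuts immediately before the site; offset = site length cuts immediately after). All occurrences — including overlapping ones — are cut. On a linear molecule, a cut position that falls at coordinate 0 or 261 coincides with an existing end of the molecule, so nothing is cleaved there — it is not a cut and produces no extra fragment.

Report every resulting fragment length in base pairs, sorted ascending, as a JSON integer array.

[261]

Per-enzyme occurrences:
  YnoI (TAAA, off=2): no sites
  JekII (TGCTCT, off=6): no sites

All cut coordinates (distinct, sorted): ∅

Fragments:
  no cuts → one linear fragment of 261 bp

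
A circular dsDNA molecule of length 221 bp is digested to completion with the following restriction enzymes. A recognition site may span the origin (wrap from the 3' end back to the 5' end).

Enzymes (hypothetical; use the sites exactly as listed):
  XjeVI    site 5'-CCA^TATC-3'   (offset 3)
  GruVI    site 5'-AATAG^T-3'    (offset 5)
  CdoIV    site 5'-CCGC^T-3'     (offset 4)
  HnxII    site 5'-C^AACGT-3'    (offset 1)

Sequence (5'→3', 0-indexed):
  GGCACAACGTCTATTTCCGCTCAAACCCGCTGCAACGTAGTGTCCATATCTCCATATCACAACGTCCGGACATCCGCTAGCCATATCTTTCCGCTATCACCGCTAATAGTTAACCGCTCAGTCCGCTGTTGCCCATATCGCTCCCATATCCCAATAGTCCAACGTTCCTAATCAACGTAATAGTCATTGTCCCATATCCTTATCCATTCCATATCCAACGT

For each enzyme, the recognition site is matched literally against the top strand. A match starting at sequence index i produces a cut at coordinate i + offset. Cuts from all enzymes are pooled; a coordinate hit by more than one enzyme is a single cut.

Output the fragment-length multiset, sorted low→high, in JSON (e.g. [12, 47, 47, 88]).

[3,3,5,6,6,6,8,8,9,9,9,10,10,10,11,11,11,11,13,13,15,17,17]

Per-enzyme occurrences:
  XjeVI CCATATC/3: at [43, 51, 80, 132, 143, 191, 208] ⇒ [46, 54, 83, 135, 146, 194, 211]
  GruVI AATAGT/5: at [104, 152, 178] ⇒ [109, 157, 183]
  CdoIV CCGCT/4: at [16, 26, 73, 90, 99, 113, 122] ⇒ [20, 30, 77, 94, 103, 117, 126]
  HnxII CAACGT/1: at [4, 32, 59, 159, 172, 215] ⇒ [5, 33, 60, 160, 173, 216]

Pooled cuts: [5, 20, 30, 33, 46, 54, 60, 77, 83, 94, 103, 109, 117, 126, 135, 146, 157, 160, 173, 183, 194, 211, 216]

Fragment lengths:
  5→20: 15 bp
  20→30: 10 bp
  30→33: 3 bp
  33→46: 13 bp
  46→54: 8 bp
  54→60: 6 bp
  60→77: 17 bp
  77→83: 6 bp
  83→94: 11 bp
  94→103: 9 bp
  103→109: 6 bp
  109→117: 8 bp
  117→126: 9 bp
  126→135: 9 bp
  135→146: 11 bp
  146→157: 11 bp
  157→160: 3 bp
  160→173: 13 bp
  173→183: 10 bp
  183→194: 11 bp
  194→211: 17 bp
  211→216: 5 bp
  216→5 (wrap): 221-216+5 = 10 bp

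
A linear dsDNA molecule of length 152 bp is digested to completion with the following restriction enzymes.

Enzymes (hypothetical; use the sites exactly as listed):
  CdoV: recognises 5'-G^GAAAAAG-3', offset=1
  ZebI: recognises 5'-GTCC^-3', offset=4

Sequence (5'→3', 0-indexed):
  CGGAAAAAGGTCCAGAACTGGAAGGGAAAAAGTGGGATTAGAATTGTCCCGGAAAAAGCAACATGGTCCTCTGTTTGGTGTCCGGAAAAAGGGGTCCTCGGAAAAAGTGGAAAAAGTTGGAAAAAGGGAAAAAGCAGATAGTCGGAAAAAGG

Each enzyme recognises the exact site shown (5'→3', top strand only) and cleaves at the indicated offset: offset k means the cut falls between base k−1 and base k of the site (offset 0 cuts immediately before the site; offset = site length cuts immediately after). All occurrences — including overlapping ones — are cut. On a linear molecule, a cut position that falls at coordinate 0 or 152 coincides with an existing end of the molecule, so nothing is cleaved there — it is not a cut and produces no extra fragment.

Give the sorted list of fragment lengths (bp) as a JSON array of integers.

Per-enzyme occurrences:
  CdoV GGAAAAAG/1: at [1, 24, 50, 83, 99, 108, 118, 126, 143] ⇒ [2, 25, 51, 84, 100, 109, 119, 127, 144]
  ZebI GTCC/4: at [9, 45, 65, 79, 93] ⇒ [13, 49, 69, 83, 97]

All cut coordinates (distinct, sorted): [2, 13, 25, 49, 51, 69, 83, 84, 97, 100, 109, 119, 127, 144]

Fragments:
  [0,2): 2 bp
  [2,13): 11 bp
  [13,25): 12 bp
  [25,49): 24 bp
  [49,51): 2 bp
  [51,69): 18 bp
  [69,83): 14 bp
  [83,84): 1 bp
  [84,97): 13 bp
  [97,100): 3 bp
  [100,109): 9 bp
  [109,119): 10 bp
  [119,127): 8 bp
  [127,144): 17 bp
  [144,152): 8 bp

[1,2,2,3,8,8,9,10,11,12,13,14,17,18,24]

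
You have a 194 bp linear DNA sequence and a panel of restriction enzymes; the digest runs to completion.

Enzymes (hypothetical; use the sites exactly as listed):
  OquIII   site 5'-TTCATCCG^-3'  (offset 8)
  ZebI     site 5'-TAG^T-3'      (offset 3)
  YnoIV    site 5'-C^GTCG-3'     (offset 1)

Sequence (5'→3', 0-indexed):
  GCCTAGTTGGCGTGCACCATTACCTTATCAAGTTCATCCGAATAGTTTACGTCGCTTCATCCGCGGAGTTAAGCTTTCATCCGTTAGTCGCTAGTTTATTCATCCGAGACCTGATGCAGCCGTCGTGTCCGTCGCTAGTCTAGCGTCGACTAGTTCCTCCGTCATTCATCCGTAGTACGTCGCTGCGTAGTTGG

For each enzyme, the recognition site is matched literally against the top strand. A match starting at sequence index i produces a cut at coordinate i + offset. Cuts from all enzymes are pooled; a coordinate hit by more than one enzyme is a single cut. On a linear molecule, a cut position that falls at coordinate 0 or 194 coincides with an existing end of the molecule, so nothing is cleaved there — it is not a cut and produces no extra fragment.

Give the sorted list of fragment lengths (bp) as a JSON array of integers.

Site scan:
  OquIII (TTCATCCG, off=8): starts [32, 55, 75, 98, 164] → cuts [40, 63, 83, 106, 172]
  ZebI (TAGT, off=3): starts [3, 42, 84, 91, 135, 150, 172, 187] → cuts [6, 45, 87, 94, 138, 153, 175, 190]
  YnoIV (CGTCG, off=1): starts [49, 120, 129, 143, 177] → cuts [50, 121, 130, 144, 178]

Pooled cuts: [6, 40, 45, 50, 63, 83, 87, 94, 106, 121, 130, 138, 144, 153, 172, 175, 178, 190]

Fragments:
  [0,6): 6 bp
  [6,40): 34 bp
  [40,45): 5 bp
  [45,50): 5 bp
  [50,63): 13 bp
  [63,83): 20 bp
  [83,87): 4 bp
  [87,94): 7 bp
  [94,106): 12 bp
  [106,121): 15 bp
  [121,130): 9 bp
  [130,138): 8 bp
  [138,144): 6 bp
  [144,153): 9 bp
  [153,172): 19 bp
  [172,175): 3 bp
  [175,178): 3 bp
  [178,190): 12 bp
  [190,194): 4 bp

[3,3,4,4,5,5,6,6,7,8,9,9,12,12,13,15,19,20,34]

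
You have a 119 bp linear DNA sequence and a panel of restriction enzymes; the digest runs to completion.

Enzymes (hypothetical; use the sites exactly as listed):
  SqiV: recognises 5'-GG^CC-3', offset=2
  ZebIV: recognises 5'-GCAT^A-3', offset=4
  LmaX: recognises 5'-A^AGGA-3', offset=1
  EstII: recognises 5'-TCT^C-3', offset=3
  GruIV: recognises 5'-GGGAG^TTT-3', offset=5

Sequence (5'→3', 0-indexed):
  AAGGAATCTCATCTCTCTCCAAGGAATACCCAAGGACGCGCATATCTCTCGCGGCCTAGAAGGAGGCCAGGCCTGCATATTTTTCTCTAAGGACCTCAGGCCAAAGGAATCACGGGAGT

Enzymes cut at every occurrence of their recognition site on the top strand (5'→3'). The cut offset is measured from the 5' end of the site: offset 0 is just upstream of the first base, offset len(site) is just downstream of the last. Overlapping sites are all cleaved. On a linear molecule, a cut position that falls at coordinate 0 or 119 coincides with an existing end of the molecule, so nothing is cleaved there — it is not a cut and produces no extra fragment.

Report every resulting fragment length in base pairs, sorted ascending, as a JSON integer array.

[1,2,2,2,3,3,4,4,5,5,5,6,6,7,8,8,11,11,11,15]

Site scan:
  SqiV (GGCC, off=2): starts [52, 64, 69, 98] → cuts [54, 66, 71, 100]
  ZebIV (GCATA, off=4): starts [39, 74] → cuts [43, 78]
  LmaX (AAGGA, off=1): starts [0, 20, 31, 59, 88, 103] → cuts [1, 21, 32, 60, 89, 104]
  EstII (TCTC, off=3): starts [6, 11, 13, 15, 44, 46, 83] → cuts [9, 14, 16, 18, 47, 49, 86]
  GruIV (GGGAGTTT, off=5): no sites

Pooled cuts: [1, 9, 14, 16, 18, 21, 32, 43, 47, 49, 54, 60, 66, 71, 78, 86, 89, 100, 104]

Fragment lengths:
  [0,1): 1 bp
  [1,9): 8 bp
  [9,14): 5 bp
  [14,16): 2 bp
  [16,18): 2 bp
  [18,21): 3 bp
  [21,32): 11 bp
  [32,43): 11 bp
  [43,47): 4 bp
  [47,49): 2 bp
  [49,54): 5 bp
  [54,60): 6 bp
  [60,66): 6 bp
  [66,71): 5 bp
  [71,78): 7 bp
  [78,86): 8 bp
  [86,89): 3 bp
  [89,100): 11 bp
  [100,104): 4 bp
  [104,119): 15 bp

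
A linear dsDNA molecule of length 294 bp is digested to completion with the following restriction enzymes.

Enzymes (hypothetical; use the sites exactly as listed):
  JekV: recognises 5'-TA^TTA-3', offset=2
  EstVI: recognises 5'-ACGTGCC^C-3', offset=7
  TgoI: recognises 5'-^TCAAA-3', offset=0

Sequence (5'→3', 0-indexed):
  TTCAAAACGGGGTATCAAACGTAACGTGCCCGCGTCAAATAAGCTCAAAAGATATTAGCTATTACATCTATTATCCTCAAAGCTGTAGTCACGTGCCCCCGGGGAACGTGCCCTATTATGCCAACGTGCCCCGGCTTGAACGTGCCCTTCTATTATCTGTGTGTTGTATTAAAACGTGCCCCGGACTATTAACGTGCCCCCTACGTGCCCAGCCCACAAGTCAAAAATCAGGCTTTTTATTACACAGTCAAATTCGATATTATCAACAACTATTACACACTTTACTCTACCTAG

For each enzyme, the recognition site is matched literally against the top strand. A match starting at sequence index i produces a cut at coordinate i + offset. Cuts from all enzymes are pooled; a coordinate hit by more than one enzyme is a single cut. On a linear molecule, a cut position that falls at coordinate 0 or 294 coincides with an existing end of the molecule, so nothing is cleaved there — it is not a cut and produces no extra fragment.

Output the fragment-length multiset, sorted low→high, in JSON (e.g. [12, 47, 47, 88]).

[1,3,4,6,6,7,8,8,9,10,10,10,11,11,12,12,13,13,15,15,16,16,16,19,21,22]

Per-enzyme occurrences:
  JekV (TATTA, off=2): starts [52, 59, 68, 113, 150, 166, 186, 237, 257, 270] → cuts [54, 61, 70, 115, 152, 168, 188, 239, 259, 272]
  EstVI (ACGTGCCC, off=7): starts [23, 90, 105, 123, 139, 173, 191, 202] → cuts [30, 97, 112, 130, 146, 180, 198, 209]
  TgoI (TCAAA, off=0): starts [1, 14, 34, 44, 76, 220, 247] → cuts [1, 14, 34, 44, 76, 220, 247]

All cut coordinates (distinct, sorted): [1, 14, 30, 34, 44, 54, 61, 70, 76, 97, 112, 115, 130, 146, 152, 168, 180, 188, 198, 209, 220, 239, 247, 259, 272]

Fragments:
  [0,1): 1 bp
  [1,14): 13 bp
  [14,30): 16 bp
  [30,34): 4 bp
  [34,44): 10 bp
  [44,54): 10 bp
  [54,61): 7 bp
  [61,70): 9 bp
  [70,76): 6 bp
  [76,97): 21 bp
  [97,112): 15 bp
  [112,115): 3 bp
  [115,130): 15 bp
  [130,146): 16 bp
  [146,152): 6 bp
  [152,168): 16 bp
  [168,180): 12 bp
  [180,188): 8 bp
  [188,198): 10 bp
  [198,209): 11 bp
  [209,220): 11 bp
  [220,239): 19 bp
  [239,247): 8 bp
  [247,259): 12 bp
  [259,272): 13 bp
  [272,294): 22 bp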